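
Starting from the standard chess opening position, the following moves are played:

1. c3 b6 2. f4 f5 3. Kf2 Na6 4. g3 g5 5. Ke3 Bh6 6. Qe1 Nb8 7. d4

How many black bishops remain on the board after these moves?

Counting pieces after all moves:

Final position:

  a b c d e f g h
  ─────────────────
8│♜ ♞ ♝ ♛ ♚ · ♞ ♜│8
7│♟ · ♟ ♟ ♟ · · ♟│7
6│· ♟ · · · · · ♝│6
5│· · · · · ♟ ♟ ·│5
4│· · · ♙ · ♙ · ·│4
3│· · ♙ · ♔ · ♙ ·│3
2│♙ ♙ · · ♙ · · ♙│2
1│♖ ♘ ♗ · ♕ ♗ ♘ ♖│1
  ─────────────────
  a b c d e f g h


2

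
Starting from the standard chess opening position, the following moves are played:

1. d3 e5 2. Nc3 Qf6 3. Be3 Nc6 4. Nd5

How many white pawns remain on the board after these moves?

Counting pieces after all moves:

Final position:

  a b c d e f g h
  ─────────────────
8│♜ · ♝ · ♚ ♝ ♞ ♜│8
7│♟ ♟ ♟ ♟ · ♟ ♟ ♟│7
6│· · ♞ · · ♛ · ·│6
5│· · · ♘ ♟ · · ·│5
4│· · · · · · · ·│4
3│· · · ♙ ♗ · · ·│3
2│♙ ♙ ♙ · ♙ ♙ ♙ ♙│2
1│♖ · · ♕ ♔ ♗ ♘ ♖│1
  ─────────────────
  a b c d e f g h


8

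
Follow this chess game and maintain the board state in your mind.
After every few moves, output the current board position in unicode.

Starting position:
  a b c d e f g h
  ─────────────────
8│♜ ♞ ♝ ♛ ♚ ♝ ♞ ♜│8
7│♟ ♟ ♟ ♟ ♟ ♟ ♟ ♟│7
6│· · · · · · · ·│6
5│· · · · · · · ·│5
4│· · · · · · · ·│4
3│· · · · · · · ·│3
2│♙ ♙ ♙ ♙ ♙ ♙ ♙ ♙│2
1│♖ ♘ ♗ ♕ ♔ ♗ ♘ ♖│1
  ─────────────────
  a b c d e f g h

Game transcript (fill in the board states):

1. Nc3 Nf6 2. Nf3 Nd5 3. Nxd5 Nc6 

  a b c d e f g h
  ─────────────────
8│♜ · ♝ ♛ ♚ ♝ · ♜│8
7│♟ ♟ ♟ ♟ ♟ ♟ ♟ ♟│7
6│· · ♞ · · · · ·│6
5│· · · ♘ · · · ·│5
4│· · · · · · · ·│4
3│· · · · · ♘ · ·│3
2│♙ ♙ ♙ ♙ ♙ ♙ ♙ ♙│2
1│♖ · ♗ ♕ ♔ ♗ · ♖│1
  ─────────────────
  a b c d e f g h

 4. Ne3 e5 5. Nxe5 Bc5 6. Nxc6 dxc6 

  a b c d e f g h
  ─────────────────
8│♜ · ♝ ♛ ♚ · · ♜│8
7│♟ ♟ ♟ · · ♟ ♟ ♟│7
6│· · ♟ · · · · ·│6
5│· · ♝ · · · · ·│5
4│· · · · · · · ·│4
3│· · · · ♘ · · ·│3
2│♙ ♙ ♙ ♙ ♙ ♙ ♙ ♙│2
1│♖ · ♗ ♕ ♔ ♗ · ♖│1
  ─────────────────
  a b c d e f g h

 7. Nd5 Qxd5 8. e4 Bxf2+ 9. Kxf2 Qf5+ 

  a b c d e f g h
  ─────────────────
8│♜ · ♝ · ♚ · · ♜│8
7│♟ ♟ ♟ · · ♟ ♟ ♟│7
6│· · ♟ · · · · ·│6
5│· · · · · ♛ · ·│5
4│· · · · ♙ · · ·│4
3│· · · · · · · ·│3
2│♙ ♙ ♙ ♙ · ♔ ♙ ♙│2
1│♖ · ♗ ♕ · ♗ · ♖│1
  ─────────────────
  a b c d e f g h

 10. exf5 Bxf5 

  a b c d e f g h
  ─────────────────
8│♜ · · · ♚ · · ♜│8
7│♟ ♟ ♟ · · ♟ ♟ ♟│7
6│· · ♟ · · · · ·│6
5│· · · · · ♝ · ·│5
4│· · · · · · · ·│4
3│· · · · · · · ·│3
2│♙ ♙ ♙ ♙ · ♔ ♙ ♙│2
1│♖ · ♗ ♕ · ♗ · ♖│1
  ─────────────────
  a b c d e f g h


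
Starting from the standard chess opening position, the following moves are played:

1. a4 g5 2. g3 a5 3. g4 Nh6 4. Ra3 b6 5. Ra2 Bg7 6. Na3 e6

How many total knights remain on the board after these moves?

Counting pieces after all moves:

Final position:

  a b c d e f g h
  ─────────────────
8│♜ ♞ ♝ ♛ ♚ · · ♜│8
7│· · ♟ ♟ · ♟ ♝ ♟│7
6│· ♟ · · ♟ · · ♞│6
5│♟ · · · · · ♟ ·│5
4│♙ · · · · · ♙ ·│4
3│♘ · · · · · · ·│3
2│♖ ♙ ♙ ♙ ♙ ♙ · ♙│2
1│· · ♗ ♕ ♔ ♗ ♘ ♖│1
  ─────────────────
  a b c d e f g h


4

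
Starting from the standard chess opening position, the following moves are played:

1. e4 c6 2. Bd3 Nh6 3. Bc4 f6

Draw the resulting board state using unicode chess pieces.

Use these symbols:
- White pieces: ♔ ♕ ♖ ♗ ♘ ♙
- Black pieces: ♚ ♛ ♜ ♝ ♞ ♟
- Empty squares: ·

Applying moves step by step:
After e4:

♜ ♞ ♝ ♛ ♚ ♝ ♞ ♜
♟ ♟ ♟ ♟ ♟ ♟ ♟ ♟
· · · · · · · ·
· · · · · · · ·
· · · · ♙ · · ·
· · · · · · · ·
♙ ♙ ♙ ♙ · ♙ ♙ ♙
♖ ♘ ♗ ♕ ♔ ♗ ♘ ♖


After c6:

♜ ♞ ♝ ♛ ♚ ♝ ♞ ♜
♟ ♟ · ♟ ♟ ♟ ♟ ♟
· · ♟ · · · · ·
· · · · · · · ·
· · · · ♙ · · ·
· · · · · · · ·
♙ ♙ ♙ ♙ · ♙ ♙ ♙
♖ ♘ ♗ ♕ ♔ ♗ ♘ ♖


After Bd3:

♜ ♞ ♝ ♛ ♚ ♝ ♞ ♜
♟ ♟ · ♟ ♟ ♟ ♟ ♟
· · ♟ · · · · ·
· · · · · · · ·
· · · · ♙ · · ·
· · · ♗ · · · ·
♙ ♙ ♙ ♙ · ♙ ♙ ♙
♖ ♘ ♗ ♕ ♔ · ♘ ♖


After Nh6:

♜ ♞ ♝ ♛ ♚ ♝ · ♜
♟ ♟ · ♟ ♟ ♟ ♟ ♟
· · ♟ · · · · ♞
· · · · · · · ·
· · · · ♙ · · ·
· · · ♗ · · · ·
♙ ♙ ♙ ♙ · ♙ ♙ ♙
♖ ♘ ♗ ♕ ♔ · ♘ ♖


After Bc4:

♜ ♞ ♝ ♛ ♚ ♝ · ♜
♟ ♟ · ♟ ♟ ♟ ♟ ♟
· · ♟ · · · · ♞
· · · · · · · ·
· · ♗ · ♙ · · ·
· · · · · · · ·
♙ ♙ ♙ ♙ · ♙ ♙ ♙
♖ ♘ ♗ ♕ ♔ · ♘ ♖


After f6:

♜ ♞ ♝ ♛ ♚ ♝ · ♜
♟ ♟ · ♟ ♟ · ♟ ♟
· · ♟ · · ♟ · ♞
· · · · · · · ·
· · ♗ · ♙ · · ·
· · · · · · · ·
♙ ♙ ♙ ♙ · ♙ ♙ ♙
♖ ♘ ♗ ♕ ♔ · ♘ ♖



  a b c d e f g h
  ─────────────────
8│♜ ♞ ♝ ♛ ♚ ♝ · ♜│8
7│♟ ♟ · ♟ ♟ · ♟ ♟│7
6│· · ♟ · · ♟ · ♞│6
5│· · · · · · · ·│5
4│· · ♗ · ♙ · · ·│4
3│· · · · · · · ·│3
2│♙ ♙ ♙ ♙ · ♙ ♙ ♙│2
1│♖ ♘ ♗ ♕ ♔ · ♘ ♖│1
  ─────────────────
  a b c d e f g h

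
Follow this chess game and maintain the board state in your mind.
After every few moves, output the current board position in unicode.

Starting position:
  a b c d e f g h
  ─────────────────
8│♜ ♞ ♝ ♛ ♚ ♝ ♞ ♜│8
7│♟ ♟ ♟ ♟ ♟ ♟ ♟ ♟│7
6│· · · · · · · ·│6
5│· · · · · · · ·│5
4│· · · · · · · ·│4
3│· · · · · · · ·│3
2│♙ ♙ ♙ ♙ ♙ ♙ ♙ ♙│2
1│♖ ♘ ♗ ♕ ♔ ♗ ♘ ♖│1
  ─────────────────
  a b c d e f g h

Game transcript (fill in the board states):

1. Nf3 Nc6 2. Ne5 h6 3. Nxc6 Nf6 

  a b c d e f g h
  ─────────────────
8│♜ · ♝ ♛ ♚ ♝ · ♜│8
7│♟ ♟ ♟ ♟ ♟ ♟ ♟ ·│7
6│· · ♘ · · ♞ · ♟│6
5│· · · · · · · ·│5
4│· · · · · · · ·│4
3│· · · · · · · ·│3
2│♙ ♙ ♙ ♙ ♙ ♙ ♙ ♙│2
1│♖ ♘ ♗ ♕ ♔ ♗ · ♖│1
  ─────────────────
  a b c d e f g h

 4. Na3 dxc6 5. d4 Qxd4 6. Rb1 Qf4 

  a b c d e f g h
  ─────────────────
8│♜ · ♝ · ♚ ♝ · ♜│8
7│♟ ♟ ♟ · ♟ ♟ ♟ ·│7
6│· · ♟ · · ♞ · ♟│6
5│· · · · · · · ·│5
4│· · · · · ♛ · ·│4
3│♘ · · · · · · ·│3
2│♙ ♙ ♙ · ♙ ♙ ♙ ♙│2
1│· ♖ ♗ ♕ ♔ ♗ · ♖│1
  ─────────────────
  a b c d e f g h

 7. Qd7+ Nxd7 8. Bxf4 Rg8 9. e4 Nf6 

  a b c d e f g h
  ─────────────────
8│♜ · ♝ · ♚ ♝ ♜ ·│8
7│♟ ♟ ♟ · ♟ ♟ ♟ ·│7
6│· · ♟ · · ♞ · ♟│6
5│· · · · · · · ·│5
4│· · · · ♙ ♗ · ·│4
3│♘ · · · · · · ·│3
2│♙ ♙ ♙ · · ♙ ♙ ♙│2
1│· ♖ · · ♔ ♗ · ♖│1
  ─────────────────
  a b c d e f g h

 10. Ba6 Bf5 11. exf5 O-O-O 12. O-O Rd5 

  a b c d e f g h
  ─────────────────
8│· · ♚ · · ♝ ♜ ·│8
7│♟ ♟ ♟ · ♟ ♟ ♟ ·│7
6│♗ · ♟ · · ♞ · ♟│6
5│· · · ♜ · ♙ · ·│5
4│· · · · · ♗ · ·│4
3│♘ · · · · · · ·│3
2│♙ ♙ ♙ · · ♙ ♙ ♙│2
1│· ♖ · · · ♖ ♔ ·│1
  ─────────────────
  a b c d e f g h

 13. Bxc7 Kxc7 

  a b c d e f g h
  ─────────────────
8│· · · · · ♝ ♜ ·│8
7│♟ ♟ ♚ · ♟ ♟ ♟ ·│7
6│♗ · ♟ · · ♞ · ♟│6
5│· · · ♜ · ♙ · ·│5
4│· · · · · · · ·│4
3│♘ · · · · · · ·│3
2│♙ ♙ ♙ · · ♙ ♙ ♙│2
1│· ♖ · · · ♖ ♔ ·│1
  ─────────────────
  a b c d e f g h


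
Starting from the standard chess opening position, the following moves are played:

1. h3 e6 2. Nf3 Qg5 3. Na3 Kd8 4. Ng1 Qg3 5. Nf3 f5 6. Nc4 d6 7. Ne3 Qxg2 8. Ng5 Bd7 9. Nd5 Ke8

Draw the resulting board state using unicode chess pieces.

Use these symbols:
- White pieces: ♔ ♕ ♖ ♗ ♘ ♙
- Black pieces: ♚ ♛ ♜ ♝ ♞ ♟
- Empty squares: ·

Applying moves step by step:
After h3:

♜ ♞ ♝ ♛ ♚ ♝ ♞ ♜
♟ ♟ ♟ ♟ ♟ ♟ ♟ ♟
· · · · · · · ·
· · · · · · · ·
· · · · · · · ·
· · · · · · · ♙
♙ ♙ ♙ ♙ ♙ ♙ ♙ ·
♖ ♘ ♗ ♕ ♔ ♗ ♘ ♖


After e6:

♜ ♞ ♝ ♛ ♚ ♝ ♞ ♜
♟ ♟ ♟ ♟ · ♟ ♟ ♟
· · · · ♟ · · ·
· · · · · · · ·
· · · · · · · ·
· · · · · · · ♙
♙ ♙ ♙ ♙ ♙ ♙ ♙ ·
♖ ♘ ♗ ♕ ♔ ♗ ♘ ♖


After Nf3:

♜ ♞ ♝ ♛ ♚ ♝ ♞ ♜
♟ ♟ ♟ ♟ · ♟ ♟ ♟
· · · · ♟ · · ·
· · · · · · · ·
· · · · · · · ·
· · · · · ♘ · ♙
♙ ♙ ♙ ♙ ♙ ♙ ♙ ·
♖ ♘ ♗ ♕ ♔ ♗ · ♖


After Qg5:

♜ ♞ ♝ · ♚ ♝ ♞ ♜
♟ ♟ ♟ ♟ · ♟ ♟ ♟
· · · · ♟ · · ·
· · · · · · ♛ ·
· · · · · · · ·
· · · · · ♘ · ♙
♙ ♙ ♙ ♙ ♙ ♙ ♙ ·
♖ ♘ ♗ ♕ ♔ ♗ · ♖


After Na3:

♜ ♞ ♝ · ♚ ♝ ♞ ♜
♟ ♟ ♟ ♟ · ♟ ♟ ♟
· · · · ♟ · · ·
· · · · · · ♛ ·
· · · · · · · ·
♘ · · · · ♘ · ♙
♙ ♙ ♙ ♙ ♙ ♙ ♙ ·
♖ · ♗ ♕ ♔ ♗ · ♖


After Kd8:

♜ ♞ ♝ ♚ · ♝ ♞ ♜
♟ ♟ ♟ ♟ · ♟ ♟ ♟
· · · · ♟ · · ·
· · · · · · ♛ ·
· · · · · · · ·
♘ · · · · ♘ · ♙
♙ ♙ ♙ ♙ ♙ ♙ ♙ ·
♖ · ♗ ♕ ♔ ♗ · ♖


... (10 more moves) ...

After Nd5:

♜ ♞ · ♚ · ♝ ♞ ♜
♟ ♟ ♟ ♝ · · ♟ ♟
· · · ♟ ♟ · · ·
· · · ♘ · ♟ ♘ ·
· · · · · · · ·
· · · · · · · ♙
♙ ♙ ♙ ♙ ♙ ♙ ♛ ·
♖ · ♗ ♕ ♔ ♗ · ♖


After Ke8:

♜ ♞ · · ♚ ♝ ♞ ♜
♟ ♟ ♟ ♝ · · ♟ ♟
· · · ♟ ♟ · · ·
· · · ♘ · ♟ ♘ ·
· · · · · · · ·
· · · · · · · ♙
♙ ♙ ♙ ♙ ♙ ♙ ♛ ·
♖ · ♗ ♕ ♔ ♗ · ♖



  a b c d e f g h
  ─────────────────
8│♜ ♞ · · ♚ ♝ ♞ ♜│8
7│♟ ♟ ♟ ♝ · · ♟ ♟│7
6│· · · ♟ ♟ · · ·│6
5│· · · ♘ · ♟ ♘ ·│5
4│· · · · · · · ·│4
3│· · · · · · · ♙│3
2│♙ ♙ ♙ ♙ ♙ ♙ ♛ ·│2
1│♖ · ♗ ♕ ♔ ♗ · ♖│1
  ─────────────────
  a b c d e f g h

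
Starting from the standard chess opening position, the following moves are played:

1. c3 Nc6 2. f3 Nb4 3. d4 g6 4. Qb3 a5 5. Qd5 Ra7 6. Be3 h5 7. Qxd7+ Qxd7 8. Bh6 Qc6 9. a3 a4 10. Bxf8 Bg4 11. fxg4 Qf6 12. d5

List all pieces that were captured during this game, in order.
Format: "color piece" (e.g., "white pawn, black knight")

Tracking captures:
  Qxd7+: captured black pawn
  Qxd7: captured white queen
  Bxf8: captured black bishop
  fxg4: captured black bishop

black pawn, white queen, black bishop, black bishop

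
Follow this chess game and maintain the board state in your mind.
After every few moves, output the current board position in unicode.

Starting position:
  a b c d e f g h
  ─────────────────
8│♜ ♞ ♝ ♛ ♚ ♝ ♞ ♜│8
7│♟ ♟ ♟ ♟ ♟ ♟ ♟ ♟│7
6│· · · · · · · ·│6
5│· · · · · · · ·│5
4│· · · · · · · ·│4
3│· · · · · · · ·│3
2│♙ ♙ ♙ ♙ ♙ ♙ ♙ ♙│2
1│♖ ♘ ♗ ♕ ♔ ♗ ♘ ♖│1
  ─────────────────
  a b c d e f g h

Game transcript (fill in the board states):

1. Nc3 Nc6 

  a b c d e f g h
  ─────────────────
8│♜ · ♝ ♛ ♚ ♝ ♞ ♜│8
7│♟ ♟ ♟ ♟ ♟ ♟ ♟ ♟│7
6│· · ♞ · · · · ·│6
5│· · · · · · · ·│5
4│· · · · · · · ·│4
3│· · ♘ · · · · ·│3
2│♙ ♙ ♙ ♙ ♙ ♙ ♙ ♙│2
1│♖ · ♗ ♕ ♔ ♗ ♘ ♖│1
  ─────────────────
  a b c d e f g h

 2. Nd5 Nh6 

  a b c d e f g h
  ─────────────────
8│♜ · ♝ ♛ ♚ ♝ · ♜│8
7│♟ ♟ ♟ ♟ ♟ ♟ ♟ ♟│7
6│· · ♞ · · · · ♞│6
5│· · · ♘ · · · ·│5
4│· · · · · · · ·│4
3│· · · · · · · ·│3
2│♙ ♙ ♙ ♙ ♙ ♙ ♙ ♙│2
1│♖ · ♗ ♕ ♔ ♗ ♘ ♖│1
  ─────────────────
  a b c d e f g h

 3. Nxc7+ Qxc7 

  a b c d e f g h
  ─────────────────
8│♜ · ♝ · ♚ ♝ · ♜│8
7│♟ ♟ ♛ ♟ ♟ ♟ ♟ ♟│7
6│· · ♞ · · · · ♞│6
5│· · · · · · · ·│5
4│· · · · · · · ·│4
3│· · · · · · · ·│3
2│♙ ♙ ♙ ♙ ♙ ♙ ♙ ♙│2
1│♖ · ♗ ♕ ♔ ♗ ♘ ♖│1
  ─────────────────
  a b c d e f g h

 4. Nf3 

  a b c d e f g h
  ─────────────────
8│♜ · ♝ · ♚ ♝ · ♜│8
7│♟ ♟ ♛ ♟ ♟ ♟ ♟ ♟│7
6│· · ♞ · · · · ♞│6
5│· · · · · · · ·│5
4│· · · · · · · ·│4
3│· · · · · ♘ · ·│3
2│♙ ♙ ♙ ♙ ♙ ♙ ♙ ♙│2
1│♖ · ♗ ♕ ♔ ♗ · ♖│1
  ─────────────────
  a b c d e f g h


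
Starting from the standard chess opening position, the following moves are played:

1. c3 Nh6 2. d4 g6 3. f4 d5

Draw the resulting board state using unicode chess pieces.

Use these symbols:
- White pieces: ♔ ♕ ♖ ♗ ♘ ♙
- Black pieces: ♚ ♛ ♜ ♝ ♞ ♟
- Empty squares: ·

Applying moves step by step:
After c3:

♜ ♞ ♝ ♛ ♚ ♝ ♞ ♜
♟ ♟ ♟ ♟ ♟ ♟ ♟ ♟
· · · · · · · ·
· · · · · · · ·
· · · · · · · ·
· · ♙ · · · · ·
♙ ♙ · ♙ ♙ ♙ ♙ ♙
♖ ♘ ♗ ♕ ♔ ♗ ♘ ♖


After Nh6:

♜ ♞ ♝ ♛ ♚ ♝ · ♜
♟ ♟ ♟ ♟ ♟ ♟ ♟ ♟
· · · · · · · ♞
· · · · · · · ·
· · · · · · · ·
· · ♙ · · · · ·
♙ ♙ · ♙ ♙ ♙ ♙ ♙
♖ ♘ ♗ ♕ ♔ ♗ ♘ ♖


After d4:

♜ ♞ ♝ ♛ ♚ ♝ · ♜
♟ ♟ ♟ ♟ ♟ ♟ ♟ ♟
· · · · · · · ♞
· · · · · · · ·
· · · ♙ · · · ·
· · ♙ · · · · ·
♙ ♙ · · ♙ ♙ ♙ ♙
♖ ♘ ♗ ♕ ♔ ♗ ♘ ♖


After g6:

♜ ♞ ♝ ♛ ♚ ♝ · ♜
♟ ♟ ♟ ♟ ♟ ♟ · ♟
· · · · · · ♟ ♞
· · · · · · · ·
· · · ♙ · · · ·
· · ♙ · · · · ·
♙ ♙ · · ♙ ♙ ♙ ♙
♖ ♘ ♗ ♕ ♔ ♗ ♘ ♖


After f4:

♜ ♞ ♝ ♛ ♚ ♝ · ♜
♟ ♟ ♟ ♟ ♟ ♟ · ♟
· · · · · · ♟ ♞
· · · · · · · ·
· · · ♙ · ♙ · ·
· · ♙ · · · · ·
♙ ♙ · · ♙ · ♙ ♙
♖ ♘ ♗ ♕ ♔ ♗ ♘ ♖


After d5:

♜ ♞ ♝ ♛ ♚ ♝ · ♜
♟ ♟ ♟ · ♟ ♟ · ♟
· · · · · · ♟ ♞
· · · ♟ · · · ·
· · · ♙ · ♙ · ·
· · ♙ · · · · ·
♙ ♙ · · ♙ · ♙ ♙
♖ ♘ ♗ ♕ ♔ ♗ ♘ ♖



  a b c d e f g h
  ─────────────────
8│♜ ♞ ♝ ♛ ♚ ♝ · ♜│8
7│♟ ♟ ♟ · ♟ ♟ · ♟│7
6│· · · · · · ♟ ♞│6
5│· · · ♟ · · · ·│5
4│· · · ♙ · ♙ · ·│4
3│· · ♙ · · · · ·│3
2│♙ ♙ · · ♙ · ♙ ♙│2
1│♖ ♘ ♗ ♕ ♔ ♗ ♘ ♖│1
  ─────────────────
  a b c d e f g h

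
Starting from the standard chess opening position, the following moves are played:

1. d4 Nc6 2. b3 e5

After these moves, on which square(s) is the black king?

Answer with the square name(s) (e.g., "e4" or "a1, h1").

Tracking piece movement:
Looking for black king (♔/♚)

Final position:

  a b c d e f g h
  ─────────────────
8│♜ · ♝ ♛ ♚ ♝ ♞ ♜│8
7│♟ ♟ ♟ ♟ · ♟ ♟ ♟│7
6│· · ♞ · · · · ·│6
5│· · · · ♟ · · ·│5
4│· · · ♙ · · · ·│4
3│· ♙ · · · · · ·│3
2│♙ · ♙ · ♙ ♙ ♙ ♙│2
1│♖ ♘ ♗ ♕ ♔ ♗ ♘ ♖│1
  ─────────────────
  a b c d e f g h


e8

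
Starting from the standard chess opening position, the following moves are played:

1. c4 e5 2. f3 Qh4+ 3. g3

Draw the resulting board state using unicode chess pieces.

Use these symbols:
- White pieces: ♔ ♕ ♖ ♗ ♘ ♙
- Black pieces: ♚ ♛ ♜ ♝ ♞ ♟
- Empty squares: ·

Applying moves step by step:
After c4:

♜ ♞ ♝ ♛ ♚ ♝ ♞ ♜
♟ ♟ ♟ ♟ ♟ ♟ ♟ ♟
· · · · · · · ·
· · · · · · · ·
· · ♙ · · · · ·
· · · · · · · ·
♙ ♙ · ♙ ♙ ♙ ♙ ♙
♖ ♘ ♗ ♕ ♔ ♗ ♘ ♖


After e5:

♜ ♞ ♝ ♛ ♚ ♝ ♞ ♜
♟ ♟ ♟ ♟ · ♟ ♟ ♟
· · · · · · · ·
· · · · ♟ · · ·
· · ♙ · · · · ·
· · · · · · · ·
♙ ♙ · ♙ ♙ ♙ ♙ ♙
♖ ♘ ♗ ♕ ♔ ♗ ♘ ♖


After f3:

♜ ♞ ♝ ♛ ♚ ♝ ♞ ♜
♟ ♟ ♟ ♟ · ♟ ♟ ♟
· · · · · · · ·
· · · · ♟ · · ·
· · ♙ · · · · ·
· · · · · ♙ · ·
♙ ♙ · ♙ ♙ · ♙ ♙
♖ ♘ ♗ ♕ ♔ ♗ ♘ ♖


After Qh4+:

♜ ♞ ♝ · ♚ ♝ ♞ ♜
♟ ♟ ♟ ♟ · ♟ ♟ ♟
· · · · · · · ·
· · · · ♟ · · ·
· · ♙ · · · · ♛
· · · · · ♙ · ·
♙ ♙ · ♙ ♙ · ♙ ♙
♖ ♘ ♗ ♕ ♔ ♗ ♘ ♖


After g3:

♜ ♞ ♝ · ♚ ♝ ♞ ♜
♟ ♟ ♟ ♟ · ♟ ♟ ♟
· · · · · · · ·
· · · · ♟ · · ·
· · ♙ · · · · ♛
· · · · · ♙ ♙ ·
♙ ♙ · ♙ ♙ · · ♙
♖ ♘ ♗ ♕ ♔ ♗ ♘ ♖



  a b c d e f g h
  ─────────────────
8│♜ ♞ ♝ · ♚ ♝ ♞ ♜│8
7│♟ ♟ ♟ ♟ · ♟ ♟ ♟│7
6│· · · · · · · ·│6
5│· · · · ♟ · · ·│5
4│· · ♙ · · · · ♛│4
3│· · · · · ♙ ♙ ·│3
2│♙ ♙ · ♙ ♙ · · ♙│2
1│♖ ♘ ♗ ♕ ♔ ♗ ♘ ♖│1
  ─────────────────
  a b c d e f g h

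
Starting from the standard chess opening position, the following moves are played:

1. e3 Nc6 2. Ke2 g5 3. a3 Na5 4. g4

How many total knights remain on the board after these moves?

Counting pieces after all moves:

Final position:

  a b c d e f g h
  ─────────────────
8│♜ · ♝ ♛ ♚ ♝ ♞ ♜│8
7│♟ ♟ ♟ ♟ ♟ ♟ · ♟│7
6│· · · · · · · ·│6
5│♞ · · · · · ♟ ·│5
4│· · · · · · ♙ ·│4
3│♙ · · · ♙ · · ·│3
2│· ♙ ♙ ♙ ♔ ♙ · ♙│2
1│♖ ♘ ♗ ♕ · ♗ ♘ ♖│1
  ─────────────────
  a b c d e f g h


4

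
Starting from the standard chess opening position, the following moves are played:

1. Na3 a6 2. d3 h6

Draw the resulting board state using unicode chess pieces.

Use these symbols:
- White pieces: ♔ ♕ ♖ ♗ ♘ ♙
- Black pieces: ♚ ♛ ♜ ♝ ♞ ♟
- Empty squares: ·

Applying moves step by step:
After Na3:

♜ ♞ ♝ ♛ ♚ ♝ ♞ ♜
♟ ♟ ♟ ♟ ♟ ♟ ♟ ♟
· · · · · · · ·
· · · · · · · ·
· · · · · · · ·
♘ · · · · · · ·
♙ ♙ ♙ ♙ ♙ ♙ ♙ ♙
♖ · ♗ ♕ ♔ ♗ ♘ ♖


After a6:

♜ ♞ ♝ ♛ ♚ ♝ ♞ ♜
· ♟ ♟ ♟ ♟ ♟ ♟ ♟
♟ · · · · · · ·
· · · · · · · ·
· · · · · · · ·
♘ · · · · · · ·
♙ ♙ ♙ ♙ ♙ ♙ ♙ ♙
♖ · ♗ ♕ ♔ ♗ ♘ ♖


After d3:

♜ ♞ ♝ ♛ ♚ ♝ ♞ ♜
· ♟ ♟ ♟ ♟ ♟ ♟ ♟
♟ · · · · · · ·
· · · · · · · ·
· · · · · · · ·
♘ · · ♙ · · · ·
♙ ♙ ♙ · ♙ ♙ ♙ ♙
♖ · ♗ ♕ ♔ ♗ ♘ ♖


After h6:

♜ ♞ ♝ ♛ ♚ ♝ ♞ ♜
· ♟ ♟ ♟ ♟ ♟ ♟ ·
♟ · · · · · · ♟
· · · · · · · ·
· · · · · · · ·
♘ · · ♙ · · · ·
♙ ♙ ♙ · ♙ ♙ ♙ ♙
♖ · ♗ ♕ ♔ ♗ ♘ ♖



  a b c d e f g h
  ─────────────────
8│♜ ♞ ♝ ♛ ♚ ♝ ♞ ♜│8
7│· ♟ ♟ ♟ ♟ ♟ ♟ ·│7
6│♟ · · · · · · ♟│6
5│· · · · · · · ·│5
4│· · · · · · · ·│4
3│♘ · · ♙ · · · ·│3
2│♙ ♙ ♙ · ♙ ♙ ♙ ♙│2
1│♖ · ♗ ♕ ♔ ♗ ♘ ♖│1
  ─────────────────
  a b c d e f g h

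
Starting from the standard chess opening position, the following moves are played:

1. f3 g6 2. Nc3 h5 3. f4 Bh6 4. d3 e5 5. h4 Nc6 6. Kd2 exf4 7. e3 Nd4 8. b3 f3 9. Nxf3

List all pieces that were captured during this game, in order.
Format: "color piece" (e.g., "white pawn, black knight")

Tracking captures:
  exf4: captured white pawn
  Nxf3: captured black pawn

white pawn, black pawn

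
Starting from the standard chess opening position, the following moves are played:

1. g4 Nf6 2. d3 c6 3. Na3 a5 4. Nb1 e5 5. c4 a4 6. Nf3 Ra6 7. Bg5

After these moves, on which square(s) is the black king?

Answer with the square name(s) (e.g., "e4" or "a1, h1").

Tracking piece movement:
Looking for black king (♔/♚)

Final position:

  a b c d e f g h
  ─────────────────
8│· ♞ ♝ ♛ ♚ ♝ · ♜│8
7│· ♟ · ♟ · ♟ ♟ ♟│7
6│♜ · ♟ · · ♞ · ·│6
5│· · · · ♟ · ♗ ·│5
4│♟ · ♙ · · · ♙ ·│4
3│· · · ♙ · ♘ · ·│3
2│♙ ♙ · · ♙ ♙ · ♙│2
1│♖ ♘ · ♕ ♔ ♗ · ♖│1
  ─────────────────
  a b c d e f g h


e8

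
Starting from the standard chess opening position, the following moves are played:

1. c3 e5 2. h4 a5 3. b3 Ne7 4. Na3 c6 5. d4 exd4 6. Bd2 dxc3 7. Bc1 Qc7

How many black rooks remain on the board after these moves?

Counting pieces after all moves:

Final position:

  a b c d e f g h
  ─────────────────
8│♜ ♞ ♝ · ♚ ♝ · ♜│8
7│· ♟ ♛ ♟ ♞ ♟ ♟ ♟│7
6│· · ♟ · · · · ·│6
5│♟ · · · · · · ·│5
4│· · · · · · · ♙│4
3│♘ ♙ ♟ · · · · ·│3
2│♙ · · · ♙ ♙ ♙ ·│2
1│♖ · ♗ ♕ ♔ ♗ ♘ ♖│1
  ─────────────────
  a b c d e f g h


2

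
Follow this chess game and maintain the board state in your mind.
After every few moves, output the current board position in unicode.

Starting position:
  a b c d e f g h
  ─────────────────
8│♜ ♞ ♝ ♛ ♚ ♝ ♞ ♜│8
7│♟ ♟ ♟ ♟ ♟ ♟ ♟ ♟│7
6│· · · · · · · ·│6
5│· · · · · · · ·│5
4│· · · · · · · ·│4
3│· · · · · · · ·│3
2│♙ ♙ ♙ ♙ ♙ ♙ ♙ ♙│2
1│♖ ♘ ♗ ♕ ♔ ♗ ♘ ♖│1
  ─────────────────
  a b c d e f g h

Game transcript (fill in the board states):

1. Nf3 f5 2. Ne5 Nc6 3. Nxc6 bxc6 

  a b c d e f g h
  ─────────────────
8│♜ · ♝ ♛ ♚ ♝ ♞ ♜│8
7│♟ · ♟ ♟ ♟ · ♟ ♟│7
6│· · ♟ · · · · ·│6
5│· · · · · ♟ · ·│5
4│· · · · · · · ·│4
3│· · · · · · · ·│3
2│♙ ♙ ♙ ♙ ♙ ♙ ♙ ♙│2
1│♖ ♘ ♗ ♕ ♔ ♗ · ♖│1
  ─────────────────
  a b c d e f g h

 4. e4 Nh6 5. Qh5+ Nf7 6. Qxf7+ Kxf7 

  a b c d e f g h
  ─────────────────
8│♜ · ♝ ♛ · ♝ · ♜│8
7│♟ · ♟ ♟ ♟ ♚ ♟ ♟│7
6│· · ♟ · · · · ·│6
5│· · · · · ♟ · ·│5
4│· · · · ♙ · · ·│4
3│· · · · · · · ·│3
2│♙ ♙ ♙ ♙ · ♙ ♙ ♙│2
1│♖ ♘ ♗ · ♔ ♗ · ♖│1
  ─────────────────
  a b c d e f g h

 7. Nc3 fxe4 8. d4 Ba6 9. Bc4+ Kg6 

  a b c d e f g h
  ─────────────────
8│♜ · · ♛ · ♝ · ♜│8
7│♟ · ♟ ♟ ♟ · ♟ ♟│7
6│♝ · ♟ · · · ♚ ·│6
5│· · · · · · · ·│5
4│· · ♗ ♙ ♟ · · ·│4
3│· · ♘ · · · · ·│3
2│♙ ♙ ♙ · · ♙ ♙ ♙│2
1│♖ · ♗ · ♔ · · ♖│1
  ─────────────────
  a b c d e f g h

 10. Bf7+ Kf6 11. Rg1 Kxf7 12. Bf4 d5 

  a b c d e f g h
  ─────────────────
8│♜ · · ♛ · ♝ · ♜│8
7│♟ · ♟ · ♟ ♚ ♟ ♟│7
6│♝ · ♟ · · · · ·│6
5│· · · ♟ · · · ·│5
4│· · · ♙ ♟ ♗ · ·│4
3│· · ♘ · · · · ·│3
2│♙ ♙ ♙ · · ♙ ♙ ♙│2
1│♖ · · · ♔ · ♖ ·│1
  ─────────────────
  a b c d e f g h

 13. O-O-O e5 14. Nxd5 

  a b c d e f g h
  ─────────────────
8│♜ · · ♛ · ♝ · ♜│8
7│♟ · ♟ · · ♚ ♟ ♟│7
6│♝ · ♟ · · · · ·│6
5│· · · ♘ ♟ · · ·│5
4│· · · ♙ ♟ ♗ · ·│4
3│· · · · · · · ·│3
2│♙ ♙ ♙ · · ♙ ♙ ♙│2
1│· · ♔ ♖ · · ♖ ·│1
  ─────────────────
  a b c d e f g h


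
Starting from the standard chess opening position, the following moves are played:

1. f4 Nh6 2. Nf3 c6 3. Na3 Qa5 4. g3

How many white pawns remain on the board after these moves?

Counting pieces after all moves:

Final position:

  a b c d e f g h
  ─────────────────
8│♜ ♞ ♝ · ♚ ♝ · ♜│8
7│♟ ♟ · ♟ ♟ ♟ ♟ ♟│7
6│· · ♟ · · · · ♞│6
5│♛ · · · · · · ·│5
4│· · · · · ♙ · ·│4
3│♘ · · · · ♘ ♙ ·│3
2│♙ ♙ ♙ ♙ ♙ · · ♙│2
1│♖ · ♗ ♕ ♔ ♗ · ♖│1
  ─────────────────
  a b c d e f g h


8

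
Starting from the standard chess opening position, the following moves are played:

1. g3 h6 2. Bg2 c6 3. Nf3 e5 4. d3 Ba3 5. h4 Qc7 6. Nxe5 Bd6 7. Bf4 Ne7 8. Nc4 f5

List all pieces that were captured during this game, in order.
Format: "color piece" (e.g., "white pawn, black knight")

Tracking captures:
  Nxe5: captured black pawn

black pawn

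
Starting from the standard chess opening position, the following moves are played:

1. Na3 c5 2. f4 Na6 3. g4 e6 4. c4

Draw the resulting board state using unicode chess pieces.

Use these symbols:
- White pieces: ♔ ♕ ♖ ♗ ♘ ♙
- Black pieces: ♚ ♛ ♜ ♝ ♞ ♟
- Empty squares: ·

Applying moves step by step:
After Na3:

♜ ♞ ♝ ♛ ♚ ♝ ♞ ♜
♟ ♟ ♟ ♟ ♟ ♟ ♟ ♟
· · · · · · · ·
· · · · · · · ·
· · · · · · · ·
♘ · · · · · · ·
♙ ♙ ♙ ♙ ♙ ♙ ♙ ♙
♖ · ♗ ♕ ♔ ♗ ♘ ♖


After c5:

♜ ♞ ♝ ♛ ♚ ♝ ♞ ♜
♟ ♟ · ♟ ♟ ♟ ♟ ♟
· · · · · · · ·
· · ♟ · · · · ·
· · · · · · · ·
♘ · · · · · · ·
♙ ♙ ♙ ♙ ♙ ♙ ♙ ♙
♖ · ♗ ♕ ♔ ♗ ♘ ♖


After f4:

♜ ♞ ♝ ♛ ♚ ♝ ♞ ♜
♟ ♟ · ♟ ♟ ♟ ♟ ♟
· · · · · · · ·
· · ♟ · · · · ·
· · · · · ♙ · ·
♘ · · · · · · ·
♙ ♙ ♙ ♙ ♙ · ♙ ♙
♖ · ♗ ♕ ♔ ♗ ♘ ♖


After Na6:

♜ · ♝ ♛ ♚ ♝ ♞ ♜
♟ ♟ · ♟ ♟ ♟ ♟ ♟
♞ · · · · · · ·
· · ♟ · · · · ·
· · · · · ♙ · ·
♘ · · · · · · ·
♙ ♙ ♙ ♙ ♙ · ♙ ♙
♖ · ♗ ♕ ♔ ♗ ♘ ♖


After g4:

♜ · ♝ ♛ ♚ ♝ ♞ ♜
♟ ♟ · ♟ ♟ ♟ ♟ ♟
♞ · · · · · · ·
· · ♟ · · · · ·
· · · · · ♙ ♙ ·
♘ · · · · · · ·
♙ ♙ ♙ ♙ ♙ · · ♙
♖ · ♗ ♕ ♔ ♗ ♘ ♖


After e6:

♜ · ♝ ♛ ♚ ♝ ♞ ♜
♟ ♟ · ♟ · ♟ ♟ ♟
♞ · · · ♟ · · ·
· · ♟ · · · · ·
· · · · · ♙ ♙ ·
♘ · · · · · · ·
♙ ♙ ♙ ♙ ♙ · · ♙
♖ · ♗ ♕ ♔ ♗ ♘ ♖


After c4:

♜ · ♝ ♛ ♚ ♝ ♞ ♜
♟ ♟ · ♟ · ♟ ♟ ♟
♞ · · · ♟ · · ·
· · ♟ · · · · ·
· · ♙ · · ♙ ♙ ·
♘ · · · · · · ·
♙ ♙ · ♙ ♙ · · ♙
♖ · ♗ ♕ ♔ ♗ ♘ ♖



  a b c d e f g h
  ─────────────────
8│♜ · ♝ ♛ ♚ ♝ ♞ ♜│8
7│♟ ♟ · ♟ · ♟ ♟ ♟│7
6│♞ · · · ♟ · · ·│6
5│· · ♟ · · · · ·│5
4│· · ♙ · · ♙ ♙ ·│4
3│♘ · · · · · · ·│3
2│♙ ♙ · ♙ ♙ · · ♙│2
1│♖ · ♗ ♕ ♔ ♗ ♘ ♖│1
  ─────────────────
  a b c d e f g h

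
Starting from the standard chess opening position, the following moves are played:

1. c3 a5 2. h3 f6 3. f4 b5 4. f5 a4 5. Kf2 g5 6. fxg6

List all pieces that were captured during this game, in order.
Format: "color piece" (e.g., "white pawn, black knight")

Tracking captures:
  fxg6: captured black pawn

black pawn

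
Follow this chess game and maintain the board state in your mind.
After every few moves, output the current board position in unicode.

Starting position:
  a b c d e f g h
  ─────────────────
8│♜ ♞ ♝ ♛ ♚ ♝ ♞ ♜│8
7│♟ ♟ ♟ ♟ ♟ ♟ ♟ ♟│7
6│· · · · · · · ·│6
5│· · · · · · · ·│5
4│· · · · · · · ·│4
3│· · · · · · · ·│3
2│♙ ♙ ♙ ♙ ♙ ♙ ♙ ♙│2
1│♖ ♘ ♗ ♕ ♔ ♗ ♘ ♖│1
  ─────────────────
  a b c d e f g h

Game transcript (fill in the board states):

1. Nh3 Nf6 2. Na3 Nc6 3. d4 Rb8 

  a b c d e f g h
  ─────────────────
8│· ♜ ♝ ♛ ♚ ♝ · ♜│8
7│♟ ♟ ♟ ♟ ♟ ♟ ♟ ♟│7
6│· · ♞ · · ♞ · ·│6
5│· · · · · · · ·│5
4│· · · ♙ · · · ·│4
3│♘ · · · · · · ♘│3
2│♙ ♙ ♙ · ♙ ♙ ♙ ♙│2
1│♖ · ♗ ♕ ♔ ♗ · ♖│1
  ─────────────────
  a b c d e f g h

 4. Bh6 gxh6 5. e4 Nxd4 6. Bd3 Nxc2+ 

  a b c d e f g h
  ─────────────────
8│· ♜ ♝ ♛ ♚ ♝ · ♜│8
7│♟ ♟ ♟ ♟ ♟ ♟ · ♟│7
6│· · · · · ♞ · ♟│6
5│· · · · · · · ·│5
4│· · · · ♙ · · ·│4
3│♘ · · ♗ · · · ♘│3
2│♙ ♙ ♞ · · ♙ ♙ ♙│2
1│♖ · · ♕ ♔ · · ♖│1
  ─────────────────
  a b c d e f g h

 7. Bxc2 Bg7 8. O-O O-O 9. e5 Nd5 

  a b c d e f g h
  ─────────────────
8│· ♜ ♝ ♛ · ♜ ♚ ·│8
7│♟ ♟ ♟ ♟ ♟ ♟ ♝ ♟│7
6│· · · · · · · ♟│6
5│· · · ♞ ♙ · · ·│5
4│· · · · · · · ·│4
3│♘ · · · · · · ♘│3
2│♙ ♙ ♗ · · ♙ ♙ ♙│2
1│♖ · · ♕ · ♖ ♔ ·│1
  ─────────────────
  a b c d e f g h

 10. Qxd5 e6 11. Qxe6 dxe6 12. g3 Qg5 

  a b c d e f g h
  ─────────────────
8│· ♜ ♝ · · ♜ ♚ ·│8
7│♟ ♟ ♟ · · ♟ ♝ ♟│7
6│· · · · ♟ · · ♟│6
5│· · · · ♙ · ♛ ·│5
4│· · · · · · · ·│4
3│♘ · · · · · ♙ ♘│3
2│♙ ♙ ♗ · · ♙ · ♙│2
1│♖ · · · · ♖ ♔ ·│1
  ─────────────────
  a b c d e f g h

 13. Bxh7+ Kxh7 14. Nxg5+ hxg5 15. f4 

  a b c d e f g h
  ─────────────────
8│· ♜ ♝ · · ♜ · ·│8
7│♟ ♟ ♟ · · ♟ ♝ ♚│7
6│· · · · ♟ · · ·│6
5│· · · · ♙ · ♟ ·│5
4│· · · · · ♙ · ·│4
3│♘ · · · · · ♙ ·│3
2│♙ ♙ · · · · · ♙│2
1│♖ · · · · ♖ ♔ ·│1
  ─────────────────
  a b c d e f g h


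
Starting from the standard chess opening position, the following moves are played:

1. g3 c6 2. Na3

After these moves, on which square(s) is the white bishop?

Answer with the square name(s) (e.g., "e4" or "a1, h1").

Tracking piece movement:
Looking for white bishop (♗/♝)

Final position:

  a b c d e f g h
  ─────────────────
8│♜ ♞ ♝ ♛ ♚ ♝ ♞ ♜│8
7│♟ ♟ · ♟ ♟ ♟ ♟ ♟│7
6│· · ♟ · · · · ·│6
5│· · · · · · · ·│5
4│· · · · · · · ·│4
3│♘ · · · · · ♙ ·│3
2│♙ ♙ ♙ ♙ ♙ ♙ · ♙│2
1│♖ · ♗ ♕ ♔ ♗ ♘ ♖│1
  ─────────────────
  a b c d e f g h


c1, f1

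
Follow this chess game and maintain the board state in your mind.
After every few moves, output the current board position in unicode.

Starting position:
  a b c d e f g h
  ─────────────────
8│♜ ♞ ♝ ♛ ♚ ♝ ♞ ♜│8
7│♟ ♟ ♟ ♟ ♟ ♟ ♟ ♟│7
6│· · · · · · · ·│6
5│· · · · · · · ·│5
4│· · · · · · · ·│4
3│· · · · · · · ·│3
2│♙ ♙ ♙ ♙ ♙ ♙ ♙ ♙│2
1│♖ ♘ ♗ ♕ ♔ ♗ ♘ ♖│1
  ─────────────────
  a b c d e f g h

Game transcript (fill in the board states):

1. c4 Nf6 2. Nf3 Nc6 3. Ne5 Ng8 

  a b c d e f g h
  ─────────────────
8│♜ · ♝ ♛ ♚ ♝ ♞ ♜│8
7│♟ ♟ ♟ ♟ ♟ ♟ ♟ ♟│7
6│· · ♞ · · · · ·│6
5│· · · · ♘ · · ·│5
4│· · ♙ · · · · ·│4
3│· · · · · · · ·│3
2│♙ ♙ · ♙ ♙ ♙ ♙ ♙│2
1│♖ ♘ ♗ ♕ ♔ ♗ · ♖│1
  ─────────────────
  a b c d e f g h

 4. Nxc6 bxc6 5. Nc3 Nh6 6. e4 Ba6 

  a b c d e f g h
  ─────────────────
8│♜ · · ♛ ♚ ♝ · ♜│8
7│♟ · ♟ ♟ ♟ ♟ ♟ ♟│7
6│♝ · ♟ · · · · ♞│6
5│· · · · · · · ·│5
4│· · ♙ · ♙ · · ·│4
3│· · ♘ · · · · ·│3
2│♙ ♙ · ♙ · ♙ ♙ ♙│2
1│♖ · ♗ ♕ ♔ ♗ · ♖│1
  ─────────────────
  a b c d e f g h

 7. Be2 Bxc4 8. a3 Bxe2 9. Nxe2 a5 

  a b c d e f g h
  ─────────────────
8│♜ · · ♛ ♚ ♝ · ♜│8
7│· · ♟ ♟ ♟ ♟ ♟ ♟│7
6│· · ♟ · · · · ♞│6
5│♟ · · · · · · ·│5
4│· · · · ♙ · · ·│4
3│♙ · · · · · · ·│3
2│· ♙ · ♙ ♘ ♙ ♙ ♙│2
1│♖ · ♗ ♕ ♔ · · ♖│1
  ─────────────────
  a b c d e f g h

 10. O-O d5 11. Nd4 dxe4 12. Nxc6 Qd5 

  a b c d e f g h
  ─────────────────
8│♜ · · · ♚ ♝ · ♜│8
7│· · ♟ · ♟ ♟ ♟ ♟│7
6│· · ♘ · · · · ♞│6
5│♟ · · ♛ · · · ·│5
4│· · · · ♟ · · ·│4
3│♙ · · · · · · ·│3
2│· ♙ · ♙ · ♙ ♙ ♙│2
1│♖ · ♗ ♕ · ♖ ♔ ·│1
  ─────────────────
  a b c d e f g h

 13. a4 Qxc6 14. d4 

  a b c d e f g h
  ─────────────────
8│♜ · · · ♚ ♝ · ♜│8
7│· · ♟ · ♟ ♟ ♟ ♟│7
6│· · ♛ · · · · ♞│6
5│♟ · · · · · · ·│5
4│♙ · · ♙ ♟ · · ·│4
3│· · · · · · · ·│3
2│· ♙ · · · ♙ ♙ ♙│2
1│♖ · ♗ ♕ · ♖ ♔ ·│1
  ─────────────────
  a b c d e f g h


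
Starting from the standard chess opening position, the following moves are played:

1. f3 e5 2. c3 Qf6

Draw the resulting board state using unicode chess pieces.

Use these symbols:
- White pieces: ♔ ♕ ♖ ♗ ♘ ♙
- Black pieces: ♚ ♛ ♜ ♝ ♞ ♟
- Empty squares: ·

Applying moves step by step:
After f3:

♜ ♞ ♝ ♛ ♚ ♝ ♞ ♜
♟ ♟ ♟ ♟ ♟ ♟ ♟ ♟
· · · · · · · ·
· · · · · · · ·
· · · · · · · ·
· · · · · ♙ · ·
♙ ♙ ♙ ♙ ♙ · ♙ ♙
♖ ♘ ♗ ♕ ♔ ♗ ♘ ♖


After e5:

♜ ♞ ♝ ♛ ♚ ♝ ♞ ♜
♟ ♟ ♟ ♟ · ♟ ♟ ♟
· · · · · · · ·
· · · · ♟ · · ·
· · · · · · · ·
· · · · · ♙ · ·
♙ ♙ ♙ ♙ ♙ · ♙ ♙
♖ ♘ ♗ ♕ ♔ ♗ ♘ ♖


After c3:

♜ ♞ ♝ ♛ ♚ ♝ ♞ ♜
♟ ♟ ♟ ♟ · ♟ ♟ ♟
· · · · · · · ·
· · · · ♟ · · ·
· · · · · · · ·
· · ♙ · · ♙ · ·
♙ ♙ · ♙ ♙ · ♙ ♙
♖ ♘ ♗ ♕ ♔ ♗ ♘ ♖


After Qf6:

♜ ♞ ♝ · ♚ ♝ ♞ ♜
♟ ♟ ♟ ♟ · ♟ ♟ ♟
· · · · · ♛ · ·
· · · · ♟ · · ·
· · · · · · · ·
· · ♙ · · ♙ · ·
♙ ♙ · ♙ ♙ · ♙ ♙
♖ ♘ ♗ ♕ ♔ ♗ ♘ ♖



  a b c d e f g h
  ─────────────────
8│♜ ♞ ♝ · ♚ ♝ ♞ ♜│8
7│♟ ♟ ♟ ♟ · ♟ ♟ ♟│7
6│· · · · · ♛ · ·│6
5│· · · · ♟ · · ·│5
4│· · · · · · · ·│4
3│· · ♙ · · ♙ · ·│3
2│♙ ♙ · ♙ ♙ · ♙ ♙│2
1│♖ ♘ ♗ ♕ ♔ ♗ ♘ ♖│1
  ─────────────────
  a b c d e f g h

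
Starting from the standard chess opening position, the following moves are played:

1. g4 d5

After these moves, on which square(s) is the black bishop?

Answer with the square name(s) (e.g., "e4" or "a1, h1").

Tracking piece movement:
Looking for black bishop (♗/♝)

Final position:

  a b c d e f g h
  ─────────────────
8│♜ ♞ ♝ ♛ ♚ ♝ ♞ ♜│8
7│♟ ♟ ♟ · ♟ ♟ ♟ ♟│7
6│· · · · · · · ·│6
5│· · · ♟ · · · ·│5
4│· · · · · · ♙ ·│4
3│· · · · · · · ·│3
2│♙ ♙ ♙ ♙ ♙ ♙ · ♙│2
1│♖ ♘ ♗ ♕ ♔ ♗ ♘ ♖│1
  ─────────────────
  a b c d e f g h


c8, f8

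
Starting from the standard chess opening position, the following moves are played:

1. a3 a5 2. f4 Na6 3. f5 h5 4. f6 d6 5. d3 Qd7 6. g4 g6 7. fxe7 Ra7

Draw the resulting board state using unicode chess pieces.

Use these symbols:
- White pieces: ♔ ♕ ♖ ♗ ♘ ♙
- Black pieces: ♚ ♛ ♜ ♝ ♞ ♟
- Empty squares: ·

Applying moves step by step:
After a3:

♜ ♞ ♝ ♛ ♚ ♝ ♞ ♜
♟ ♟ ♟ ♟ ♟ ♟ ♟ ♟
· · · · · · · ·
· · · · · · · ·
· · · · · · · ·
♙ · · · · · · ·
· ♙ ♙ ♙ ♙ ♙ ♙ ♙
♖ ♘ ♗ ♕ ♔ ♗ ♘ ♖


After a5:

♜ ♞ ♝ ♛ ♚ ♝ ♞ ♜
· ♟ ♟ ♟ ♟ ♟ ♟ ♟
· · · · · · · ·
♟ · · · · · · ·
· · · · · · · ·
♙ · · · · · · ·
· ♙ ♙ ♙ ♙ ♙ ♙ ♙
♖ ♘ ♗ ♕ ♔ ♗ ♘ ♖


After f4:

♜ ♞ ♝ ♛ ♚ ♝ ♞ ♜
· ♟ ♟ ♟ ♟ ♟ ♟ ♟
· · · · · · · ·
♟ · · · · · · ·
· · · · · ♙ · ·
♙ · · · · · · ·
· ♙ ♙ ♙ ♙ · ♙ ♙
♖ ♘ ♗ ♕ ♔ ♗ ♘ ♖


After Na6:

♜ · ♝ ♛ ♚ ♝ ♞ ♜
· ♟ ♟ ♟ ♟ ♟ ♟ ♟
♞ · · · · · · ·
♟ · · · · · · ·
· · · · · ♙ · ·
♙ · · · · · · ·
· ♙ ♙ ♙ ♙ · ♙ ♙
♖ ♘ ♗ ♕ ♔ ♗ ♘ ♖


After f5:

♜ · ♝ ♛ ♚ ♝ ♞ ♜
· ♟ ♟ ♟ ♟ ♟ ♟ ♟
♞ · · · · · · ·
♟ · · · · ♙ · ·
· · · · · · · ·
♙ · · · · · · ·
· ♙ ♙ ♙ ♙ · ♙ ♙
♖ ♘ ♗ ♕ ♔ ♗ ♘ ♖


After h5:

♜ · ♝ ♛ ♚ ♝ ♞ ♜
· ♟ ♟ ♟ ♟ ♟ ♟ ·
♞ · · · · · · ·
♟ · · · · ♙ · ♟
· · · · · · · ·
♙ · · · · · · ·
· ♙ ♙ ♙ ♙ · ♙ ♙
♖ ♘ ♗ ♕ ♔ ♗ ♘ ♖


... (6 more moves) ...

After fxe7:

♜ · ♝ · ♚ ♝ ♞ ♜
· ♟ ♟ ♛ ♙ ♟ · ·
♞ · · ♟ · · ♟ ·
♟ · · · · · · ♟
· · · · · · ♙ ·
♙ · · ♙ · · · ·
· ♙ ♙ · ♙ · · ♙
♖ ♘ ♗ ♕ ♔ ♗ ♘ ♖


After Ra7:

· · ♝ · ♚ ♝ ♞ ♜
♜ ♟ ♟ ♛ ♙ ♟ · ·
♞ · · ♟ · · ♟ ·
♟ · · · · · · ♟
· · · · · · ♙ ·
♙ · · ♙ · · · ·
· ♙ ♙ · ♙ · · ♙
♖ ♘ ♗ ♕ ♔ ♗ ♘ ♖



  a b c d e f g h
  ─────────────────
8│· · ♝ · ♚ ♝ ♞ ♜│8
7│♜ ♟ ♟ ♛ ♙ ♟ · ·│7
6│♞ · · ♟ · · ♟ ·│6
5│♟ · · · · · · ♟│5
4│· · · · · · ♙ ·│4
3│♙ · · ♙ · · · ·│3
2│· ♙ ♙ · ♙ · · ♙│2
1│♖ ♘ ♗ ♕ ♔ ♗ ♘ ♖│1
  ─────────────────
  a b c d e f g h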